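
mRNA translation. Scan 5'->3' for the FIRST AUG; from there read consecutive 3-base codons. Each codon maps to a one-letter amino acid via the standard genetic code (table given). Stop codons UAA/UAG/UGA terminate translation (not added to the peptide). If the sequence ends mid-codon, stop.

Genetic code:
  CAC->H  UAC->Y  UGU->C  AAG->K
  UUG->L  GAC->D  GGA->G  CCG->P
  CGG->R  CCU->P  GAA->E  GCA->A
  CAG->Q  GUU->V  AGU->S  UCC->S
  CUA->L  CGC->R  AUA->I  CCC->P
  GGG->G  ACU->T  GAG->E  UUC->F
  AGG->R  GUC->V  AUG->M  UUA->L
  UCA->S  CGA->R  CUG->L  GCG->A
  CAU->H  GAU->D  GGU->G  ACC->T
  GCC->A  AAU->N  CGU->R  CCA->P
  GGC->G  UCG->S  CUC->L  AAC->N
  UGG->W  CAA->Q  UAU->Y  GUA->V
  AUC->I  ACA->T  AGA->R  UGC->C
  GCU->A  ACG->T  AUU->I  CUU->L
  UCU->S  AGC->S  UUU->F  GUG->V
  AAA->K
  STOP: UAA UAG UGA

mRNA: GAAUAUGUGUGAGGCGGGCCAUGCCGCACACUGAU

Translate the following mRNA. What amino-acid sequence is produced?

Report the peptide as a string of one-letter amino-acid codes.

start AUG at pos 4
pos 4: AUG -> M; peptide=M
pos 7: UGU -> C; peptide=MC
pos 10: GAG -> E; peptide=MCE
pos 13: GCG -> A; peptide=MCEA
pos 16: GGC -> G; peptide=MCEAG
pos 19: CAU -> H; peptide=MCEAGH
pos 22: GCC -> A; peptide=MCEAGHA
pos 25: GCA -> A; peptide=MCEAGHAA
pos 28: CAC -> H; peptide=MCEAGHAAH
pos 31: UGA -> STOP

Answer: MCEAGHAAH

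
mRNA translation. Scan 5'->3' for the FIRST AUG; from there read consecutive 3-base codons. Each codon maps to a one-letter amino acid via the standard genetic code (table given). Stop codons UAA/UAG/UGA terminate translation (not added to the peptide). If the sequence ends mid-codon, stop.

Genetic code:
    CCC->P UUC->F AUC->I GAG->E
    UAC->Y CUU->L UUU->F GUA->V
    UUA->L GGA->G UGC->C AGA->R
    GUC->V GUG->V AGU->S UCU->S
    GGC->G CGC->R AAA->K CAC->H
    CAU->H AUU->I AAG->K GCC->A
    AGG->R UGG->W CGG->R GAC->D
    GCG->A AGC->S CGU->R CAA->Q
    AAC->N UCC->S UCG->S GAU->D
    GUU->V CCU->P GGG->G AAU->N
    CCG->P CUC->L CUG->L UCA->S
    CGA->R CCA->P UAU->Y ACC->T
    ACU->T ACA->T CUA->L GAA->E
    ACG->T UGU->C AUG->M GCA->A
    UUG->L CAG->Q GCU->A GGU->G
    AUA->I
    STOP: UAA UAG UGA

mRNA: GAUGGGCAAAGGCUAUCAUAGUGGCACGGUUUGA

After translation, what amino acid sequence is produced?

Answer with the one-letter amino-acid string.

start AUG at pos 1
pos 1: AUG -> M; peptide=M
pos 4: GGC -> G; peptide=MG
pos 7: AAA -> K; peptide=MGK
pos 10: GGC -> G; peptide=MGKG
pos 13: UAU -> Y; peptide=MGKGY
pos 16: CAU -> H; peptide=MGKGYH
pos 19: AGU -> S; peptide=MGKGYHS
pos 22: GGC -> G; peptide=MGKGYHSG
pos 25: ACG -> T; peptide=MGKGYHSGT
pos 28: GUU -> V; peptide=MGKGYHSGTV
pos 31: UGA -> STOP

Answer: MGKGYHSGTV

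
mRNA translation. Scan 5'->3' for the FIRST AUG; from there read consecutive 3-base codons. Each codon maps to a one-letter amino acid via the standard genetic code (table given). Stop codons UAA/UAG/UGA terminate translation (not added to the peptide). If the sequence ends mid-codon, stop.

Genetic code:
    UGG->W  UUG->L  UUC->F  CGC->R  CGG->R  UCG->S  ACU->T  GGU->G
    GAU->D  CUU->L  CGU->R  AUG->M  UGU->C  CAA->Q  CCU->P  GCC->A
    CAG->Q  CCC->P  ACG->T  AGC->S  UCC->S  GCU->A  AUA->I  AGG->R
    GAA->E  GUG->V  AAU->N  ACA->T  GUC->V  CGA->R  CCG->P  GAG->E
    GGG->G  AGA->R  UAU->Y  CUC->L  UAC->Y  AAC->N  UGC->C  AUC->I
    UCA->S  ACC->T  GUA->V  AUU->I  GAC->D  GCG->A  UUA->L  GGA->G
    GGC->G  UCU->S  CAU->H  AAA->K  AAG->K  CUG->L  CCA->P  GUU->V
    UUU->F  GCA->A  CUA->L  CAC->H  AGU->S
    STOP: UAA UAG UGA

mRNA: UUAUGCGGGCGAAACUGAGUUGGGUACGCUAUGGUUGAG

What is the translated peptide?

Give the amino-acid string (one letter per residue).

Answer: MRAKLSWVRYG

Derivation:
start AUG at pos 2
pos 2: AUG -> M; peptide=M
pos 5: CGG -> R; peptide=MR
pos 8: GCG -> A; peptide=MRA
pos 11: AAA -> K; peptide=MRAK
pos 14: CUG -> L; peptide=MRAKL
pos 17: AGU -> S; peptide=MRAKLS
pos 20: UGG -> W; peptide=MRAKLSW
pos 23: GUA -> V; peptide=MRAKLSWV
pos 26: CGC -> R; peptide=MRAKLSWVR
pos 29: UAU -> Y; peptide=MRAKLSWVRY
pos 32: GGU -> G; peptide=MRAKLSWVRYG
pos 35: UGA -> STOP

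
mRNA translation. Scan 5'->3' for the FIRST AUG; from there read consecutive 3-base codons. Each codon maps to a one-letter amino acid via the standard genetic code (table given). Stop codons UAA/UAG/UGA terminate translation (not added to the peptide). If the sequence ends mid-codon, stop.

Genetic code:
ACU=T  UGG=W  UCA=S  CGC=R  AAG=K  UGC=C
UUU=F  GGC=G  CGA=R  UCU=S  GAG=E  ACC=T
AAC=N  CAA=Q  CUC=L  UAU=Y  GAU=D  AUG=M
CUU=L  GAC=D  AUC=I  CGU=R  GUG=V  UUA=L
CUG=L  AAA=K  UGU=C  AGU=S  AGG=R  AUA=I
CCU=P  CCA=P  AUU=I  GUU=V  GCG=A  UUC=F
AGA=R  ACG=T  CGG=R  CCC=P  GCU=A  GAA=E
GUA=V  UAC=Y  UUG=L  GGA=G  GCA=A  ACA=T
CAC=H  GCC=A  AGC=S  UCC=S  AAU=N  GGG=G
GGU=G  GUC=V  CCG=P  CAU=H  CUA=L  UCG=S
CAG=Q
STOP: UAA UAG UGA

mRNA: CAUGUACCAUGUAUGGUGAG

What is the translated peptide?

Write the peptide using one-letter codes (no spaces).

Answer: MYHVW

Derivation:
start AUG at pos 1
pos 1: AUG -> M; peptide=M
pos 4: UAC -> Y; peptide=MY
pos 7: CAU -> H; peptide=MYH
pos 10: GUA -> V; peptide=MYHV
pos 13: UGG -> W; peptide=MYHVW
pos 16: UGA -> STOP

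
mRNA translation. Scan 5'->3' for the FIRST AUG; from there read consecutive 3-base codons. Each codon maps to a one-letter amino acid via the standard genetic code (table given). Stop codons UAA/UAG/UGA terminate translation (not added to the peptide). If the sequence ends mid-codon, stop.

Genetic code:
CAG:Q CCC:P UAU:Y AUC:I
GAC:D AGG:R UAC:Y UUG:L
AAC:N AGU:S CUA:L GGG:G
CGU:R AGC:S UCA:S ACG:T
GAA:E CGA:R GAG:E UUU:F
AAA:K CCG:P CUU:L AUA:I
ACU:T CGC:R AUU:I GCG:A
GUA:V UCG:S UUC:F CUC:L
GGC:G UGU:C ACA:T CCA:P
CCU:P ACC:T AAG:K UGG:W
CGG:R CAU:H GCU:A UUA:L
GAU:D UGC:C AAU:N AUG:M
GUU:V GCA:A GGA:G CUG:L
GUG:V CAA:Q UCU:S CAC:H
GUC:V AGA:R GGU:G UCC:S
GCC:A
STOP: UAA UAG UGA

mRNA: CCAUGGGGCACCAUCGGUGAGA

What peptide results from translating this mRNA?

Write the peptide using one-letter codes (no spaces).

Answer: MGHHR

Derivation:
start AUG at pos 2
pos 2: AUG -> M; peptide=M
pos 5: GGG -> G; peptide=MG
pos 8: CAC -> H; peptide=MGH
pos 11: CAU -> H; peptide=MGHH
pos 14: CGG -> R; peptide=MGHHR
pos 17: UGA -> STOP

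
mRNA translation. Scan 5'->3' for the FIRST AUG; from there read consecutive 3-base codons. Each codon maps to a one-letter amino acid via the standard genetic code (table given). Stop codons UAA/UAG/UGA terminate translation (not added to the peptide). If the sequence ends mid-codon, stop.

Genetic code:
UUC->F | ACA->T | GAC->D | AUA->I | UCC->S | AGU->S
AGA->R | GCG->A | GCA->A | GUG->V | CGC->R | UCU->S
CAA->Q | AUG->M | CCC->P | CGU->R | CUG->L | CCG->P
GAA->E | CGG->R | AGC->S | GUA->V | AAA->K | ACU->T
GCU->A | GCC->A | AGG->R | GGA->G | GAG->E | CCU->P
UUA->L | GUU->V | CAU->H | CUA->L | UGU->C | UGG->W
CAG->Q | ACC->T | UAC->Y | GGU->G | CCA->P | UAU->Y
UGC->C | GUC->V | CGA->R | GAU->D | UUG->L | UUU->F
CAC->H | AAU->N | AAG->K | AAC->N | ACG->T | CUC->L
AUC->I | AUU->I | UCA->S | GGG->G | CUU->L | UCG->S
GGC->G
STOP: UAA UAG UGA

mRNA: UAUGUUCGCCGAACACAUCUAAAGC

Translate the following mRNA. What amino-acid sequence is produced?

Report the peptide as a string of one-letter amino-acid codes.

Answer: MFAEHI

Derivation:
start AUG at pos 1
pos 1: AUG -> M; peptide=M
pos 4: UUC -> F; peptide=MF
pos 7: GCC -> A; peptide=MFA
pos 10: GAA -> E; peptide=MFAE
pos 13: CAC -> H; peptide=MFAEH
pos 16: AUC -> I; peptide=MFAEHI
pos 19: UAA -> STOP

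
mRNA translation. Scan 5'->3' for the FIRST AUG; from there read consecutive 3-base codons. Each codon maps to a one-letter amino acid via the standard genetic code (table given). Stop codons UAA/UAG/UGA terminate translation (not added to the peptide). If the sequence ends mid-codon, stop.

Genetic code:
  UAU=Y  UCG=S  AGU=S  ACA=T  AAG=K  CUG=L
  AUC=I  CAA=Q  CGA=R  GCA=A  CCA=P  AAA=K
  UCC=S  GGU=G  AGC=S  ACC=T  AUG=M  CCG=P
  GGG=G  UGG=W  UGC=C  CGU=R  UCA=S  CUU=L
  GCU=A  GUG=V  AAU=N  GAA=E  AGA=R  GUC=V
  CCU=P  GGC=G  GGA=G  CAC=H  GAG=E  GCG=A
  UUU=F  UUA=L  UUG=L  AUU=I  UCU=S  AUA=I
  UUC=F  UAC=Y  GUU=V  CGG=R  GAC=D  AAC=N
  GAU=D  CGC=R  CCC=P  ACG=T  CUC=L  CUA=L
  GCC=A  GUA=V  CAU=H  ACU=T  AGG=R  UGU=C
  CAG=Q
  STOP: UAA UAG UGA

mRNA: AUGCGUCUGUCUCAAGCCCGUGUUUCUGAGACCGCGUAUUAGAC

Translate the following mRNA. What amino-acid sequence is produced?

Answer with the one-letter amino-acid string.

Answer: MRLSQARVSETAY

Derivation:
start AUG at pos 0
pos 0: AUG -> M; peptide=M
pos 3: CGU -> R; peptide=MR
pos 6: CUG -> L; peptide=MRL
pos 9: UCU -> S; peptide=MRLS
pos 12: CAA -> Q; peptide=MRLSQ
pos 15: GCC -> A; peptide=MRLSQA
pos 18: CGU -> R; peptide=MRLSQAR
pos 21: GUU -> V; peptide=MRLSQARV
pos 24: UCU -> S; peptide=MRLSQARVS
pos 27: GAG -> E; peptide=MRLSQARVSE
pos 30: ACC -> T; peptide=MRLSQARVSET
pos 33: GCG -> A; peptide=MRLSQARVSETA
pos 36: UAU -> Y; peptide=MRLSQARVSETAY
pos 39: UAG -> STOP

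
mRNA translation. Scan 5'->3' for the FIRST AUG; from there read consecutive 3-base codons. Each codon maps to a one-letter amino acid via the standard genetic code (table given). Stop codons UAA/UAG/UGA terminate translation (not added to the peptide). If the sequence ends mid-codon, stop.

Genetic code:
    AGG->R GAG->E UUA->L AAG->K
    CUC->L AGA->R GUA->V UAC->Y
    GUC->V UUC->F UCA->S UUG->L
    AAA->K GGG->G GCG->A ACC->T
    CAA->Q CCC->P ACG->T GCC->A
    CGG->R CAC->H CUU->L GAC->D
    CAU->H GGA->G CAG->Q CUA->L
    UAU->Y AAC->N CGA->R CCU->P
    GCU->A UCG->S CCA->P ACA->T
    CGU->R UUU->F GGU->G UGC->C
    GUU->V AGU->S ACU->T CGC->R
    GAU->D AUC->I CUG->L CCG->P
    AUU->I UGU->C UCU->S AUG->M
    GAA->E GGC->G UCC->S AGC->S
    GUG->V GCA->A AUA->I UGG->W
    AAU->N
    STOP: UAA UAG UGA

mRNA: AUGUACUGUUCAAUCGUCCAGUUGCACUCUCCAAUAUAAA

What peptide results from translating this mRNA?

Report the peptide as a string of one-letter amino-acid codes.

start AUG at pos 0
pos 0: AUG -> M; peptide=M
pos 3: UAC -> Y; peptide=MY
pos 6: UGU -> C; peptide=MYC
pos 9: UCA -> S; peptide=MYCS
pos 12: AUC -> I; peptide=MYCSI
pos 15: GUC -> V; peptide=MYCSIV
pos 18: CAG -> Q; peptide=MYCSIVQ
pos 21: UUG -> L; peptide=MYCSIVQL
pos 24: CAC -> H; peptide=MYCSIVQLH
pos 27: UCU -> S; peptide=MYCSIVQLHS
pos 30: CCA -> P; peptide=MYCSIVQLHSP
pos 33: AUA -> I; peptide=MYCSIVQLHSPI
pos 36: UAA -> STOP

Answer: MYCSIVQLHSPI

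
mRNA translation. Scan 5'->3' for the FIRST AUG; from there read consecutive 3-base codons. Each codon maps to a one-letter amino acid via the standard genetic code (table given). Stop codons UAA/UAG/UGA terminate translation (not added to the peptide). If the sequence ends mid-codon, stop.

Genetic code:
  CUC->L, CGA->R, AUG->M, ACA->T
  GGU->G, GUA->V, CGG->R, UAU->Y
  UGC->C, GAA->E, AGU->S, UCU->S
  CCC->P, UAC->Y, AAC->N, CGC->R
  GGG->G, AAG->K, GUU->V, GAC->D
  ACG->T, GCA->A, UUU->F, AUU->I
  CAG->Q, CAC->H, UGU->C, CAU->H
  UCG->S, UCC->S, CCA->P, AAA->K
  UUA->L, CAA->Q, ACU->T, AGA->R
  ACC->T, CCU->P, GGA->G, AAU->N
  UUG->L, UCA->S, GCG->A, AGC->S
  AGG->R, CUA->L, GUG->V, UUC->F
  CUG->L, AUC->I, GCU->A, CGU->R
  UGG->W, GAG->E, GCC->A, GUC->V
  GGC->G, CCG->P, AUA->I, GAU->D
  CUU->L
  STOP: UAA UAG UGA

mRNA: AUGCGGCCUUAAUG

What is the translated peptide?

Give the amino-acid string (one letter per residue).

start AUG at pos 0
pos 0: AUG -> M; peptide=M
pos 3: CGG -> R; peptide=MR
pos 6: CCU -> P; peptide=MRP
pos 9: UAA -> STOP

Answer: MRP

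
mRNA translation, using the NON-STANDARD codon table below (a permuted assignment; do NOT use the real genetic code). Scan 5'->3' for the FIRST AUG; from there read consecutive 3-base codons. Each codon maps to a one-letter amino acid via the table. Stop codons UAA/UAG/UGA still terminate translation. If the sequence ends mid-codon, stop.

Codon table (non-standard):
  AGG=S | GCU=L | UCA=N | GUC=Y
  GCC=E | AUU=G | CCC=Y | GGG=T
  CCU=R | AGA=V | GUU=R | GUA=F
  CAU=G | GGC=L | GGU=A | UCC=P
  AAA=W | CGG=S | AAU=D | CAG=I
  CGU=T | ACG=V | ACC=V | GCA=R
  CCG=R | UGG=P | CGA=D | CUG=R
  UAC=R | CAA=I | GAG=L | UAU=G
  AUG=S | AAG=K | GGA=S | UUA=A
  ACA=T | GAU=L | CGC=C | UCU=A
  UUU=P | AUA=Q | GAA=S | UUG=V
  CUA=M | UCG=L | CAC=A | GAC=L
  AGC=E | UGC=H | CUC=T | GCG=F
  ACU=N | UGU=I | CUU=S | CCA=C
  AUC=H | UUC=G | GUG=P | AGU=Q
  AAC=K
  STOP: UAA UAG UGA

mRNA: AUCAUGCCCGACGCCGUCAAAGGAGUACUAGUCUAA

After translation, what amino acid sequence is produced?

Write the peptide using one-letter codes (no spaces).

start AUG at pos 3
pos 3: AUG -> S; peptide=S
pos 6: CCC -> Y; peptide=SY
pos 9: GAC -> L; peptide=SYL
pos 12: GCC -> E; peptide=SYLE
pos 15: GUC -> Y; peptide=SYLEY
pos 18: AAA -> W; peptide=SYLEYW
pos 21: GGA -> S; peptide=SYLEYWS
pos 24: GUA -> F; peptide=SYLEYWSF
pos 27: CUA -> M; peptide=SYLEYWSFM
pos 30: GUC -> Y; peptide=SYLEYWSFMY
pos 33: UAA -> STOP

Answer: SYLEYWSFMY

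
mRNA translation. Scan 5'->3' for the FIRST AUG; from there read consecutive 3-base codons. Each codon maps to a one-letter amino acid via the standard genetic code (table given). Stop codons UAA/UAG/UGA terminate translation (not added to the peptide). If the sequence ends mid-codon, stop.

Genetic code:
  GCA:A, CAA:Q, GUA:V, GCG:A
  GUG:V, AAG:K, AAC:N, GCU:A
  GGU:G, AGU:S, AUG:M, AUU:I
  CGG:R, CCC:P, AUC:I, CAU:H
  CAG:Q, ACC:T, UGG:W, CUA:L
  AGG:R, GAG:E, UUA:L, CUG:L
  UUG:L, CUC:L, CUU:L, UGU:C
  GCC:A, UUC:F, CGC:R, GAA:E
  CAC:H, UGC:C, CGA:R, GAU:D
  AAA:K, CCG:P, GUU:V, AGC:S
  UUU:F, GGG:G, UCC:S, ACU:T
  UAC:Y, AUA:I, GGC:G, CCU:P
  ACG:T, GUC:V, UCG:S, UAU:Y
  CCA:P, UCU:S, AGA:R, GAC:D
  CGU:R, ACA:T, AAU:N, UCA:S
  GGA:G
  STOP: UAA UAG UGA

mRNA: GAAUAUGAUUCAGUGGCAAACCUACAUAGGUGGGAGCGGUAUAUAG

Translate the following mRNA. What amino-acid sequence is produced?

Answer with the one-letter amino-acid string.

Answer: MIQWQTYIGGSGI

Derivation:
start AUG at pos 4
pos 4: AUG -> M; peptide=M
pos 7: AUU -> I; peptide=MI
pos 10: CAG -> Q; peptide=MIQ
pos 13: UGG -> W; peptide=MIQW
pos 16: CAA -> Q; peptide=MIQWQ
pos 19: ACC -> T; peptide=MIQWQT
pos 22: UAC -> Y; peptide=MIQWQTY
pos 25: AUA -> I; peptide=MIQWQTYI
pos 28: GGU -> G; peptide=MIQWQTYIG
pos 31: GGG -> G; peptide=MIQWQTYIGG
pos 34: AGC -> S; peptide=MIQWQTYIGGS
pos 37: GGU -> G; peptide=MIQWQTYIGGSG
pos 40: AUA -> I; peptide=MIQWQTYIGGSGI
pos 43: UAG -> STOP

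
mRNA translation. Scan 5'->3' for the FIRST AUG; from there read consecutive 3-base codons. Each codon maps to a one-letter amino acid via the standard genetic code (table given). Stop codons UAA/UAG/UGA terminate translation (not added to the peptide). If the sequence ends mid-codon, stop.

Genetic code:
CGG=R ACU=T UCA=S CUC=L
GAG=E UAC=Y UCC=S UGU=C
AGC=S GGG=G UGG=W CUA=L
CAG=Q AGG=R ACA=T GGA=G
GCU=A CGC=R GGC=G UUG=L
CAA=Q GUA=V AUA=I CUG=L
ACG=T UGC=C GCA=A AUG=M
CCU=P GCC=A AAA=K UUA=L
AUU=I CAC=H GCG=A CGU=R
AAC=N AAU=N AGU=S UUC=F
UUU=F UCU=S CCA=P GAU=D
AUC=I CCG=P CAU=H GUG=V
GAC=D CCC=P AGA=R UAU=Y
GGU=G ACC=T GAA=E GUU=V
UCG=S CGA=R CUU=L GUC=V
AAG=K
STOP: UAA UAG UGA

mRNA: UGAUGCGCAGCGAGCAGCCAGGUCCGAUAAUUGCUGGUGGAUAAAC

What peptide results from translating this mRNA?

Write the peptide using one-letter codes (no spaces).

start AUG at pos 2
pos 2: AUG -> M; peptide=M
pos 5: CGC -> R; peptide=MR
pos 8: AGC -> S; peptide=MRS
pos 11: GAG -> E; peptide=MRSE
pos 14: CAG -> Q; peptide=MRSEQ
pos 17: CCA -> P; peptide=MRSEQP
pos 20: GGU -> G; peptide=MRSEQPG
pos 23: CCG -> P; peptide=MRSEQPGP
pos 26: AUA -> I; peptide=MRSEQPGPI
pos 29: AUU -> I; peptide=MRSEQPGPII
pos 32: GCU -> A; peptide=MRSEQPGPIIA
pos 35: GGU -> G; peptide=MRSEQPGPIIAG
pos 38: GGA -> G; peptide=MRSEQPGPIIAGG
pos 41: UAA -> STOP

Answer: MRSEQPGPIIAGG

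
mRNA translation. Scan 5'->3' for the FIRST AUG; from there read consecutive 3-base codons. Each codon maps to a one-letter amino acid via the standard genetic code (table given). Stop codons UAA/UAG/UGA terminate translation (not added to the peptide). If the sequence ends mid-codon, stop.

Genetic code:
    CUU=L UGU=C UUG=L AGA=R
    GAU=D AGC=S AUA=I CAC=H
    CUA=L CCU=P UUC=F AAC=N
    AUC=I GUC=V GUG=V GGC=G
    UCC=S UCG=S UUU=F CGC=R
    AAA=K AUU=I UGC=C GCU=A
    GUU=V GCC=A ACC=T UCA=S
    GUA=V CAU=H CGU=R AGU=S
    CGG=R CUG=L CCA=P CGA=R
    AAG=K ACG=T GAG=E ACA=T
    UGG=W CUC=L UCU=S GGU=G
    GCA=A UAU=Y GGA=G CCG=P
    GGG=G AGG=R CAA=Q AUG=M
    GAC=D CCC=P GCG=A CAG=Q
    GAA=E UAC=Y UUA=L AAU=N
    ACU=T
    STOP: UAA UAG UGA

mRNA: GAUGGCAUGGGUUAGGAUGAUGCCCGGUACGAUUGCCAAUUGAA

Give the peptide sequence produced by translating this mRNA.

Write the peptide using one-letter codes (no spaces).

Answer: MAWVRMMPGTIAN

Derivation:
start AUG at pos 1
pos 1: AUG -> M; peptide=M
pos 4: GCA -> A; peptide=MA
pos 7: UGG -> W; peptide=MAW
pos 10: GUU -> V; peptide=MAWV
pos 13: AGG -> R; peptide=MAWVR
pos 16: AUG -> M; peptide=MAWVRM
pos 19: AUG -> M; peptide=MAWVRMM
pos 22: CCC -> P; peptide=MAWVRMMP
pos 25: GGU -> G; peptide=MAWVRMMPG
pos 28: ACG -> T; peptide=MAWVRMMPGT
pos 31: AUU -> I; peptide=MAWVRMMPGTI
pos 34: GCC -> A; peptide=MAWVRMMPGTIA
pos 37: AAU -> N; peptide=MAWVRMMPGTIAN
pos 40: UGA -> STOP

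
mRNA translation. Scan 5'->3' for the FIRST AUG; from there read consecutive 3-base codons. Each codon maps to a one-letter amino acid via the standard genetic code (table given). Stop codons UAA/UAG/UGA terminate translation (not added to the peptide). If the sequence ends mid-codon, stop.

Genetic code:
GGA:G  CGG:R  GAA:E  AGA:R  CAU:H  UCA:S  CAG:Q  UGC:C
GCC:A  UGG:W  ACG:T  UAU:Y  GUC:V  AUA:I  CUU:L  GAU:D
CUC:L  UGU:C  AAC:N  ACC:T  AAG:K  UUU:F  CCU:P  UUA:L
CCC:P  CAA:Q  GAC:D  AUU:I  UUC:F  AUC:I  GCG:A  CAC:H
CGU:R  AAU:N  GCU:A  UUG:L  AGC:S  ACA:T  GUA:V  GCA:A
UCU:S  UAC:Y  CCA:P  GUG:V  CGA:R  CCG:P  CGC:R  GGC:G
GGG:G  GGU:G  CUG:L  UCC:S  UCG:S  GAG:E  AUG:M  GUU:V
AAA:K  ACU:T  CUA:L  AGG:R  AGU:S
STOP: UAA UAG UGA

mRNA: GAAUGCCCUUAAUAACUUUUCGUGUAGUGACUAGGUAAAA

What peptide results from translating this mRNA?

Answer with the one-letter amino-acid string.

Answer: MPLITFRVVTR

Derivation:
start AUG at pos 2
pos 2: AUG -> M; peptide=M
pos 5: CCC -> P; peptide=MP
pos 8: UUA -> L; peptide=MPL
pos 11: AUA -> I; peptide=MPLI
pos 14: ACU -> T; peptide=MPLIT
pos 17: UUU -> F; peptide=MPLITF
pos 20: CGU -> R; peptide=MPLITFR
pos 23: GUA -> V; peptide=MPLITFRV
pos 26: GUG -> V; peptide=MPLITFRVV
pos 29: ACU -> T; peptide=MPLITFRVVT
pos 32: AGG -> R; peptide=MPLITFRVVTR
pos 35: UAA -> STOP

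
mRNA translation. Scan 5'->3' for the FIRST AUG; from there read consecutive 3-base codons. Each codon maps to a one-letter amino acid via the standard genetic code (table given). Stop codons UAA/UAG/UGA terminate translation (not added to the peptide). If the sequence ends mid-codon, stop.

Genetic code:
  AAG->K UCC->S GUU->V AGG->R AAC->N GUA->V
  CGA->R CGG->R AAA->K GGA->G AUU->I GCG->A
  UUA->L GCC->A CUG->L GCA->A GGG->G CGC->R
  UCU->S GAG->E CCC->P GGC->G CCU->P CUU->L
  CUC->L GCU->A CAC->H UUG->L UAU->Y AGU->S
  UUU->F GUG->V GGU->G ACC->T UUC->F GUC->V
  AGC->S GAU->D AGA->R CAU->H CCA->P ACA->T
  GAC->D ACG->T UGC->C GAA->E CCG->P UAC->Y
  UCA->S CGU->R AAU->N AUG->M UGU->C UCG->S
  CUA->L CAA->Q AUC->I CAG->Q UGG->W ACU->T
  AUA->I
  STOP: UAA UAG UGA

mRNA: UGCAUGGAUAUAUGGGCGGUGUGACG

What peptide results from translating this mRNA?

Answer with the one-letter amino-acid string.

start AUG at pos 3
pos 3: AUG -> M; peptide=M
pos 6: GAU -> D; peptide=MD
pos 9: AUA -> I; peptide=MDI
pos 12: UGG -> W; peptide=MDIW
pos 15: GCG -> A; peptide=MDIWA
pos 18: GUG -> V; peptide=MDIWAV
pos 21: UGA -> STOP

Answer: MDIWAV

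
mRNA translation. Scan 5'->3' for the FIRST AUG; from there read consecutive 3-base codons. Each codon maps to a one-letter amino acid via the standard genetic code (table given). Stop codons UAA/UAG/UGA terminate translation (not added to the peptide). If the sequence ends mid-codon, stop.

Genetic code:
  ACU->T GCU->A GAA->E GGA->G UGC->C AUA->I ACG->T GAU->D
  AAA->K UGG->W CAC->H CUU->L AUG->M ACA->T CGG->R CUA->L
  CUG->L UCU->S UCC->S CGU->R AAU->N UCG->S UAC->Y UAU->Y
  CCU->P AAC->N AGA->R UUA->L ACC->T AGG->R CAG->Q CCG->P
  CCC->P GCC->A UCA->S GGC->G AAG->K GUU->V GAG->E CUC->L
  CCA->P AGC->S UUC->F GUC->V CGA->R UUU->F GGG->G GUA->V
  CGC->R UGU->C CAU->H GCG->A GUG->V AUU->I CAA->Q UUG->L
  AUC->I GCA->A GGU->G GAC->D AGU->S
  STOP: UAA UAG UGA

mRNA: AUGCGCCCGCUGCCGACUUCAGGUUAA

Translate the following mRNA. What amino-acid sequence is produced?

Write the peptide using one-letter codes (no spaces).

start AUG at pos 0
pos 0: AUG -> M; peptide=M
pos 3: CGC -> R; peptide=MR
pos 6: CCG -> P; peptide=MRP
pos 9: CUG -> L; peptide=MRPL
pos 12: CCG -> P; peptide=MRPLP
pos 15: ACU -> T; peptide=MRPLPT
pos 18: UCA -> S; peptide=MRPLPTS
pos 21: GGU -> G; peptide=MRPLPTSG
pos 24: UAA -> STOP

Answer: MRPLPTSG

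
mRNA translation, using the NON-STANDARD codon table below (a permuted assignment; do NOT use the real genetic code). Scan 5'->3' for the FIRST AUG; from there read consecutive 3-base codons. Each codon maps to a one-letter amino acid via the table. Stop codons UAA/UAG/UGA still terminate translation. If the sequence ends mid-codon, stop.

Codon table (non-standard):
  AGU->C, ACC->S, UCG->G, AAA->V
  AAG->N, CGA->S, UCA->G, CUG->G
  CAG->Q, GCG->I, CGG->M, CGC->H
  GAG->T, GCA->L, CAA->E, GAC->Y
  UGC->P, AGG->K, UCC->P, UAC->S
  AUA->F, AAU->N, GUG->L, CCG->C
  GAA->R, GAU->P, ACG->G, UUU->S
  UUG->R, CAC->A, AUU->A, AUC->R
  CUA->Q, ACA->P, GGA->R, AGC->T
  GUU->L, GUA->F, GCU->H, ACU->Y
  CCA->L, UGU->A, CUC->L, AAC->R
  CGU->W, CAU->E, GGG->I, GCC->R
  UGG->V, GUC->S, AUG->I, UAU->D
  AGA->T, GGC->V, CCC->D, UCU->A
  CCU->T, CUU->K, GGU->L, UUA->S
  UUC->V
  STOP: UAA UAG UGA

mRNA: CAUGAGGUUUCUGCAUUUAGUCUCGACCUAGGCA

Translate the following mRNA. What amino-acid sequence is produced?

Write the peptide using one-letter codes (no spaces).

start AUG at pos 1
pos 1: AUG -> I; peptide=I
pos 4: AGG -> K; peptide=IK
pos 7: UUU -> S; peptide=IKS
pos 10: CUG -> G; peptide=IKSG
pos 13: CAU -> E; peptide=IKSGE
pos 16: UUA -> S; peptide=IKSGES
pos 19: GUC -> S; peptide=IKSGESS
pos 22: UCG -> G; peptide=IKSGESSG
pos 25: ACC -> S; peptide=IKSGESSGS
pos 28: UAG -> STOP

Answer: IKSGESSGS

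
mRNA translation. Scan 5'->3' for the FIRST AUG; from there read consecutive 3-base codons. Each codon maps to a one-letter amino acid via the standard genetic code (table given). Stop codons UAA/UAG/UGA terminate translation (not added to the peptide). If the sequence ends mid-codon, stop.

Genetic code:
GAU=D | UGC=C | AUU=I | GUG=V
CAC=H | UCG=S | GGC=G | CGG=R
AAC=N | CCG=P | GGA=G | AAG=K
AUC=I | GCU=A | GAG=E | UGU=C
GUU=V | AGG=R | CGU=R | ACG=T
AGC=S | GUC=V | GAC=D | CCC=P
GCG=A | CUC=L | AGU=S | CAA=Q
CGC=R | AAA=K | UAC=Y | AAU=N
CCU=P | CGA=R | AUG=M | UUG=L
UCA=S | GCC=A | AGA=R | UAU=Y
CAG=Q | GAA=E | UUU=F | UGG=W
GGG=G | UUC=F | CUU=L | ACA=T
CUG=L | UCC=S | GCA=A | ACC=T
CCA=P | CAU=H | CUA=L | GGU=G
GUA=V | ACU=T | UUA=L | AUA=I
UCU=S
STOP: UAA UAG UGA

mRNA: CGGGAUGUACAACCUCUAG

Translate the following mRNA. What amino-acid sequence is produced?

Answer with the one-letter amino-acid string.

start AUG at pos 4
pos 4: AUG -> M; peptide=M
pos 7: UAC -> Y; peptide=MY
pos 10: AAC -> N; peptide=MYN
pos 13: CUC -> L; peptide=MYNL
pos 16: UAG -> STOP

Answer: MYNL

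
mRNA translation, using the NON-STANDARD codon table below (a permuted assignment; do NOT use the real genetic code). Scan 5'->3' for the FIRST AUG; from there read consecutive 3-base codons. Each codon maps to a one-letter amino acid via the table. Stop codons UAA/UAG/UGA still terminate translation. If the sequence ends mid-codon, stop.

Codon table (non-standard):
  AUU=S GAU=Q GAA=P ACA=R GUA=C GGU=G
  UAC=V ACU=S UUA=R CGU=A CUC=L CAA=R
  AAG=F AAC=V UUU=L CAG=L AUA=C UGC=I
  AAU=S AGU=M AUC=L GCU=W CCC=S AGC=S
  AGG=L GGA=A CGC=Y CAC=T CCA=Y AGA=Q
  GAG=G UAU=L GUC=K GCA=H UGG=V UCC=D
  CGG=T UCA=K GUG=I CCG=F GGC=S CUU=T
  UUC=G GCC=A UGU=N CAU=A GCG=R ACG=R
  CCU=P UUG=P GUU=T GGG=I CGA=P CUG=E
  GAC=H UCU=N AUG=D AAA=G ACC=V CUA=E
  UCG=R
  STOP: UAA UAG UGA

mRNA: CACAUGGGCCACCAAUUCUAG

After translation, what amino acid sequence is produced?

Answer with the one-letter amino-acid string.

Answer: DSTRG

Derivation:
start AUG at pos 3
pos 3: AUG -> D; peptide=D
pos 6: GGC -> S; peptide=DS
pos 9: CAC -> T; peptide=DST
pos 12: CAA -> R; peptide=DSTR
pos 15: UUC -> G; peptide=DSTRG
pos 18: UAG -> STOP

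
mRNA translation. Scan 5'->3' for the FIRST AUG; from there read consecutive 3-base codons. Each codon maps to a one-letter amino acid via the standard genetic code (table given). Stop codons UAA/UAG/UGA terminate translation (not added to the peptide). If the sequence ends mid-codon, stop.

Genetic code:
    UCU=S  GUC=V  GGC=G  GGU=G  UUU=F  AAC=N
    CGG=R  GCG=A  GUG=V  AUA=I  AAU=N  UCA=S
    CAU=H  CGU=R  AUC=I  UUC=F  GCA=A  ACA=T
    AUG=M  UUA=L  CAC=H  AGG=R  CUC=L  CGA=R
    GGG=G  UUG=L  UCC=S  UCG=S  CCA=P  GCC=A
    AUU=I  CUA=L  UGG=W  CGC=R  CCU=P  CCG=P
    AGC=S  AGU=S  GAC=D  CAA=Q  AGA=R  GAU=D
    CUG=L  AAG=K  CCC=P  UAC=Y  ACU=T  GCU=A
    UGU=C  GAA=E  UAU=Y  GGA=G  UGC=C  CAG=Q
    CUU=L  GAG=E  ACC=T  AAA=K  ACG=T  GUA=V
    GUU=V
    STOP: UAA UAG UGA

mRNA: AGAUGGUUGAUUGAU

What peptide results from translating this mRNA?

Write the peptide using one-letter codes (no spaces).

start AUG at pos 2
pos 2: AUG -> M; peptide=M
pos 5: GUU -> V; peptide=MV
pos 8: GAU -> D; peptide=MVD
pos 11: UGA -> STOP

Answer: MVD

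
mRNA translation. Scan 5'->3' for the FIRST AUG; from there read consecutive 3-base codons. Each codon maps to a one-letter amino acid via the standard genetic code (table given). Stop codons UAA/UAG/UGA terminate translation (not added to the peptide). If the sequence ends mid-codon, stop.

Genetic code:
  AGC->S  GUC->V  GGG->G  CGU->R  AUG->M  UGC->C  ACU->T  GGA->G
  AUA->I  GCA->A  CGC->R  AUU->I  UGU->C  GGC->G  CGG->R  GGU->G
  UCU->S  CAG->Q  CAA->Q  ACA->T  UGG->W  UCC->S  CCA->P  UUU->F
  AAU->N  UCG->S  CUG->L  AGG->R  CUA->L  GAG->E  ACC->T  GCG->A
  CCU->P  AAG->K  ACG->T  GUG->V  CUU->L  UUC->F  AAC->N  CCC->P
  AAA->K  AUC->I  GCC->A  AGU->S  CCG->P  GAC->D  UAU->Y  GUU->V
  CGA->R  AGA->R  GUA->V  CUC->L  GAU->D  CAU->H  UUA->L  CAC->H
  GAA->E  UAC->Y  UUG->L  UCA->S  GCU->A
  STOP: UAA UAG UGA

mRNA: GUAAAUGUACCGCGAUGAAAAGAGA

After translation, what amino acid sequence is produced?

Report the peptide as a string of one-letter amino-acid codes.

start AUG at pos 4
pos 4: AUG -> M; peptide=M
pos 7: UAC -> Y; peptide=MY
pos 10: CGC -> R; peptide=MYR
pos 13: GAU -> D; peptide=MYRD
pos 16: GAA -> E; peptide=MYRDE
pos 19: AAG -> K; peptide=MYRDEK
pos 22: AGA -> R; peptide=MYRDEKR
pos 25: only 0 nt remain (<3), stop (end of mRNA)

Answer: MYRDEKR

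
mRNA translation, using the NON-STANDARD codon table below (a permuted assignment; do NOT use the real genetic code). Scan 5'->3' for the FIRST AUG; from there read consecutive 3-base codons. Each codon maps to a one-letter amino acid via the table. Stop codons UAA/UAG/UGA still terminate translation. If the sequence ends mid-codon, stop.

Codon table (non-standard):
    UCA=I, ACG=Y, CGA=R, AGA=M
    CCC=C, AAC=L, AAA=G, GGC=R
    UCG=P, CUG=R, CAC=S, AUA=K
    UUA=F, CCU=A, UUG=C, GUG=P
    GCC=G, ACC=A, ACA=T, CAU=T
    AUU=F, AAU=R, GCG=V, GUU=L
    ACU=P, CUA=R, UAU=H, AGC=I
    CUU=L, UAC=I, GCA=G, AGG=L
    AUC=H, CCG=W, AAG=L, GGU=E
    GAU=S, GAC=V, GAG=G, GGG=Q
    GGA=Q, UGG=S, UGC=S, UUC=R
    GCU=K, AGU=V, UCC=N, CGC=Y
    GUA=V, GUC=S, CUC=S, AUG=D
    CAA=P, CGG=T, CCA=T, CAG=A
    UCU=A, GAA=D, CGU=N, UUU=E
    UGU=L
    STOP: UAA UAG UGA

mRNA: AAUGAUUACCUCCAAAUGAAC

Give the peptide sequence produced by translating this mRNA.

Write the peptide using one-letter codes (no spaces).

Answer: DFANG

Derivation:
start AUG at pos 1
pos 1: AUG -> D; peptide=D
pos 4: AUU -> F; peptide=DF
pos 7: ACC -> A; peptide=DFA
pos 10: UCC -> N; peptide=DFAN
pos 13: AAA -> G; peptide=DFANG
pos 16: UGA -> STOP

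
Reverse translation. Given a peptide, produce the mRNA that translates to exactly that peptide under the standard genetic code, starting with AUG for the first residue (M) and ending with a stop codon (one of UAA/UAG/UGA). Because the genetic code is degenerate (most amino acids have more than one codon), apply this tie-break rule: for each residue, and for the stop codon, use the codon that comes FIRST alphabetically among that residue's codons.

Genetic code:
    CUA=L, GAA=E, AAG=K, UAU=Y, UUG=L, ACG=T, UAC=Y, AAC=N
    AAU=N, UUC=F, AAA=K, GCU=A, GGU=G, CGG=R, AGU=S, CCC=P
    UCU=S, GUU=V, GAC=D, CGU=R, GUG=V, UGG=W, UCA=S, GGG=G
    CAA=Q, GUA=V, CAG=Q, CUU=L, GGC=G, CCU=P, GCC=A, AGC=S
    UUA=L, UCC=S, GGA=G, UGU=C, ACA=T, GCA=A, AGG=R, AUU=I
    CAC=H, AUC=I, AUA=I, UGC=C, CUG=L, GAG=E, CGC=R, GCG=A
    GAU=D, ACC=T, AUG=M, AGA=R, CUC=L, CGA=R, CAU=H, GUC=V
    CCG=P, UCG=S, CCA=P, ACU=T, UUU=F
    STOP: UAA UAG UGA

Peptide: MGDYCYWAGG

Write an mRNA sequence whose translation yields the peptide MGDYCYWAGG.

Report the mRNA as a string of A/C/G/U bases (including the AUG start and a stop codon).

Answer: mRNA: AUGGGAGACUACUGCUACUGGGCAGGAGGAUAA

Derivation:
residue 1: M -> AUG (start codon)
residue 2: G codons sorted = GGA,GGC,GGG,GGU -> pick first = GGA
residue 3: D codons sorted = GAC,GAU -> pick first = GAC
residue 4: Y codons sorted = UAC,UAU -> pick first = UAC
residue 5: C codons sorted = UGC,UGU -> pick first = UGC
residue 6: Y codons sorted = UAC,UAU -> pick first = UAC
residue 7: W -> UGG (only codon)
residue 8: A codons sorted = GCA,GCC,GCG,GCU -> pick first = GCA
residue 9: G codons sorted = GGA,GGC,GGG,GGU -> pick first = GGA
residue 10: G codons sorted = GGA,GGC,GGG,GGU -> pick first = GGA
terminator: stop codons sorted = UAA,UAG,UGA -> pick first = UAA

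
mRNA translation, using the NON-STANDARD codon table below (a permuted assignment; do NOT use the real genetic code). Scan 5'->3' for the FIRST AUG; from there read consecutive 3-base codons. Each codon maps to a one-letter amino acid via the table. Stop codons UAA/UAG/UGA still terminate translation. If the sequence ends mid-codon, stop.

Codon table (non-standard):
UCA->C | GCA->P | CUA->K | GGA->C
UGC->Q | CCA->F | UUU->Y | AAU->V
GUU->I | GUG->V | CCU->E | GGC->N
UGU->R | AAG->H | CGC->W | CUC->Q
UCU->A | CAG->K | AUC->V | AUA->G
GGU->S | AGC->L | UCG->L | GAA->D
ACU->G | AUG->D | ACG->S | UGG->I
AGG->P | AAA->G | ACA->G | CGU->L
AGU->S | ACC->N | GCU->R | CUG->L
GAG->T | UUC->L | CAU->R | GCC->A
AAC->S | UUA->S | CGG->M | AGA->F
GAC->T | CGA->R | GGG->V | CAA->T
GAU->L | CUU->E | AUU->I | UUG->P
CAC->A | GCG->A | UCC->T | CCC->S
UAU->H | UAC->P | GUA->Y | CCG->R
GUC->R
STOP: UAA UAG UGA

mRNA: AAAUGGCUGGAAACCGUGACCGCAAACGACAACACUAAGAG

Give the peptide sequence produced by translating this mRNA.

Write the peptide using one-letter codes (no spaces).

start AUG at pos 2
pos 2: AUG -> D; peptide=D
pos 5: GCU -> R; peptide=DR
pos 8: GGA -> C; peptide=DRC
pos 11: AAC -> S; peptide=DRCS
pos 14: CGU -> L; peptide=DRCSL
pos 17: GAC -> T; peptide=DRCSLT
pos 20: CGC -> W; peptide=DRCSLTW
pos 23: AAA -> G; peptide=DRCSLTWG
pos 26: CGA -> R; peptide=DRCSLTWGR
pos 29: CAA -> T; peptide=DRCSLTWGRT
pos 32: CAC -> A; peptide=DRCSLTWGRTA
pos 35: UAA -> STOP

Answer: DRCSLTWGRTA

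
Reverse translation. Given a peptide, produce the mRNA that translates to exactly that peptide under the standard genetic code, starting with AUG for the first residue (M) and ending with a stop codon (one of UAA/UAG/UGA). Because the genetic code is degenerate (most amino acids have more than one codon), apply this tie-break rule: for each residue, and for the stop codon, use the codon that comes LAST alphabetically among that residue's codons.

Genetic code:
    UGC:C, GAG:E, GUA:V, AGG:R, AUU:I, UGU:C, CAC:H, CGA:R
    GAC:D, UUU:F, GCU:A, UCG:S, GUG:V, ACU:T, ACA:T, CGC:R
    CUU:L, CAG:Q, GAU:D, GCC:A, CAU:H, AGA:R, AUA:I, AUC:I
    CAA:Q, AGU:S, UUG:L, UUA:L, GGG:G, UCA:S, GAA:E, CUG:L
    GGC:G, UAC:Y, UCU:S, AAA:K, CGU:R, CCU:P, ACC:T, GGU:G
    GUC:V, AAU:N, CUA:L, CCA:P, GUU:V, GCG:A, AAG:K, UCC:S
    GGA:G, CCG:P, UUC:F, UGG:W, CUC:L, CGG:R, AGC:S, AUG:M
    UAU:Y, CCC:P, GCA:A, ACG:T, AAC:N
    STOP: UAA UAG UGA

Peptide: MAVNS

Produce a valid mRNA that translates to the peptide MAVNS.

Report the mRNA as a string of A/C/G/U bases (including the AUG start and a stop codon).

Answer: mRNA: AUGGCUGUUAAUUCUUGA

Derivation:
residue 1: M -> AUG (start codon)
residue 2: A codons sorted = GCA,GCC,GCG,GCU -> pick last = GCU
residue 3: V codons sorted = GUA,GUC,GUG,GUU -> pick last = GUU
residue 4: N codons sorted = AAC,AAU -> pick last = AAU
residue 5: S codons sorted = AGC,AGU,UCA,UCC,UCG,UCU -> pick last = UCU
terminator: stop codons sorted = UAA,UAG,UGA -> pick last = UGA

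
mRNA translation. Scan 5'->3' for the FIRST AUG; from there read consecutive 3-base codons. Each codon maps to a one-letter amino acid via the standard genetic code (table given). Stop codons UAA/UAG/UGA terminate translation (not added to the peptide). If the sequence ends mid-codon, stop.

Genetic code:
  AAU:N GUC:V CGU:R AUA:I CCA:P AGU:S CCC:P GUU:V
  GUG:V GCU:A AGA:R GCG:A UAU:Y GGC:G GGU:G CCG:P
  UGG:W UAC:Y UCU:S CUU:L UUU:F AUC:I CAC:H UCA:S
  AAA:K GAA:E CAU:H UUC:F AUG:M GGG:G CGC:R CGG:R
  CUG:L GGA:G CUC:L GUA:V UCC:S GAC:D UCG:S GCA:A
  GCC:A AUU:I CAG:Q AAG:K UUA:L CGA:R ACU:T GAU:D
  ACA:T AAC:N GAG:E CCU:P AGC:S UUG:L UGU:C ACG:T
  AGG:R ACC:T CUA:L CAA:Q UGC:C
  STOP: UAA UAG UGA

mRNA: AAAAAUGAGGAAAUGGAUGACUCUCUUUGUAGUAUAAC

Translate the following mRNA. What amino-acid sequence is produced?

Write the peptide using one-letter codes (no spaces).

Answer: MRKWMTLFVV

Derivation:
start AUG at pos 4
pos 4: AUG -> M; peptide=M
pos 7: AGG -> R; peptide=MR
pos 10: AAA -> K; peptide=MRK
pos 13: UGG -> W; peptide=MRKW
pos 16: AUG -> M; peptide=MRKWM
pos 19: ACU -> T; peptide=MRKWMT
pos 22: CUC -> L; peptide=MRKWMTL
pos 25: UUU -> F; peptide=MRKWMTLF
pos 28: GUA -> V; peptide=MRKWMTLFV
pos 31: GUA -> V; peptide=MRKWMTLFVV
pos 34: UAA -> STOP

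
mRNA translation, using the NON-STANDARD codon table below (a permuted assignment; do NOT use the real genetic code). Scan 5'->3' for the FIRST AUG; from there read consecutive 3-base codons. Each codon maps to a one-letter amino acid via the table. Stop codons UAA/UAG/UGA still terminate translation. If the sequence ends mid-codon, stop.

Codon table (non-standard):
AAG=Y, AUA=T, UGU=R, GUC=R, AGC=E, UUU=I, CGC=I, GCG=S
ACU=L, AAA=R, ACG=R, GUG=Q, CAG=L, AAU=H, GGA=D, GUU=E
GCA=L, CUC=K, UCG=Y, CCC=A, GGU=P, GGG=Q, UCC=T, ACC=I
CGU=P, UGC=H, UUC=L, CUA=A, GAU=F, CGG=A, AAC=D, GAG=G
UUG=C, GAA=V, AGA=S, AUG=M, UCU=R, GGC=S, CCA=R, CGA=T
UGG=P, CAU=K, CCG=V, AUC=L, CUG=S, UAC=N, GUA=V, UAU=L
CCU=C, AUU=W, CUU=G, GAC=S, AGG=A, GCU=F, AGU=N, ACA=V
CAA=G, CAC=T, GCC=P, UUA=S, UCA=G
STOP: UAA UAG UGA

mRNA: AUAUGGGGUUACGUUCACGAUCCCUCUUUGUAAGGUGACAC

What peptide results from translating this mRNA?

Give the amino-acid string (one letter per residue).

start AUG at pos 2
pos 2: AUG -> M; peptide=M
pos 5: GGG -> Q; peptide=MQ
pos 8: UUA -> S; peptide=MQS
pos 11: CGU -> P; peptide=MQSP
pos 14: UCA -> G; peptide=MQSPG
pos 17: CGA -> T; peptide=MQSPGT
pos 20: UCC -> T; peptide=MQSPGTT
pos 23: CUC -> K; peptide=MQSPGTTK
pos 26: UUU -> I; peptide=MQSPGTTKI
pos 29: GUA -> V; peptide=MQSPGTTKIV
pos 32: AGG -> A; peptide=MQSPGTTKIVA
pos 35: UGA -> STOP

Answer: MQSPGTTKIVA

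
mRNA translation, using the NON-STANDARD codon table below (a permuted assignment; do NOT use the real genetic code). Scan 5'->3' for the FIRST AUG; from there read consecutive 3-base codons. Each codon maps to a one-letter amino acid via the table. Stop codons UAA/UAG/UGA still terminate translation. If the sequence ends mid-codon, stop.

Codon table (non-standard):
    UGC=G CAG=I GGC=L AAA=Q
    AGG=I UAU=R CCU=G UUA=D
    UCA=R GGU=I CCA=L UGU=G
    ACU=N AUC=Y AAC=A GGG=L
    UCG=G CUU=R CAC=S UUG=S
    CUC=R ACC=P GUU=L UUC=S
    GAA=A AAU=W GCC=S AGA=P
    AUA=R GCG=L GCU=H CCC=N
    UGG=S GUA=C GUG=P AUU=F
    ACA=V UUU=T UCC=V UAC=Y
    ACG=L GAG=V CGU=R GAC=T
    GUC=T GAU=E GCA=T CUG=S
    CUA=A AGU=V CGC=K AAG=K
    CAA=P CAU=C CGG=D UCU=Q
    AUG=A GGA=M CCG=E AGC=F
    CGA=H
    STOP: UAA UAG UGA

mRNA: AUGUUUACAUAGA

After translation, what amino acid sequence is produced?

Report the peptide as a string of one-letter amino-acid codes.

start AUG at pos 0
pos 0: AUG -> A; peptide=A
pos 3: UUU -> T; peptide=AT
pos 6: ACA -> V; peptide=ATV
pos 9: UAG -> STOP

Answer: ATV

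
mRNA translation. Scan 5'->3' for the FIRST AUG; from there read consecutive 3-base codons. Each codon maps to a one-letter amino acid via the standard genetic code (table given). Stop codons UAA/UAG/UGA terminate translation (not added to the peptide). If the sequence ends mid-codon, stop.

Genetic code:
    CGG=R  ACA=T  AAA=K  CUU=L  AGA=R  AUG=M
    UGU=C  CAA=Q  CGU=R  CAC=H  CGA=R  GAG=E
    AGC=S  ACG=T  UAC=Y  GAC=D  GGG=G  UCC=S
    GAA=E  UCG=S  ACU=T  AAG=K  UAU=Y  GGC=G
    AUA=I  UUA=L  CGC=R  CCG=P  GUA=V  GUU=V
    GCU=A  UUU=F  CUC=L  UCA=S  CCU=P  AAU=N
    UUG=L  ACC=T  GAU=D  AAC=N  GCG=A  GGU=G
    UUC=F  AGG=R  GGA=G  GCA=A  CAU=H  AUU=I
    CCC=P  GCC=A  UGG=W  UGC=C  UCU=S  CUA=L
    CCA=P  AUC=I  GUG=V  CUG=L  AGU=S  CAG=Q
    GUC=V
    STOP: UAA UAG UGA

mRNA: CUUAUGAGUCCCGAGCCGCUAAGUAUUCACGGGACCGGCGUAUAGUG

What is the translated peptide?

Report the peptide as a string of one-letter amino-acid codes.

start AUG at pos 3
pos 3: AUG -> M; peptide=M
pos 6: AGU -> S; peptide=MS
pos 9: CCC -> P; peptide=MSP
pos 12: GAG -> E; peptide=MSPE
pos 15: CCG -> P; peptide=MSPEP
pos 18: CUA -> L; peptide=MSPEPL
pos 21: AGU -> S; peptide=MSPEPLS
pos 24: AUU -> I; peptide=MSPEPLSI
pos 27: CAC -> H; peptide=MSPEPLSIH
pos 30: GGG -> G; peptide=MSPEPLSIHG
pos 33: ACC -> T; peptide=MSPEPLSIHGT
pos 36: GGC -> G; peptide=MSPEPLSIHGTG
pos 39: GUA -> V; peptide=MSPEPLSIHGTGV
pos 42: UAG -> STOP

Answer: MSPEPLSIHGTGV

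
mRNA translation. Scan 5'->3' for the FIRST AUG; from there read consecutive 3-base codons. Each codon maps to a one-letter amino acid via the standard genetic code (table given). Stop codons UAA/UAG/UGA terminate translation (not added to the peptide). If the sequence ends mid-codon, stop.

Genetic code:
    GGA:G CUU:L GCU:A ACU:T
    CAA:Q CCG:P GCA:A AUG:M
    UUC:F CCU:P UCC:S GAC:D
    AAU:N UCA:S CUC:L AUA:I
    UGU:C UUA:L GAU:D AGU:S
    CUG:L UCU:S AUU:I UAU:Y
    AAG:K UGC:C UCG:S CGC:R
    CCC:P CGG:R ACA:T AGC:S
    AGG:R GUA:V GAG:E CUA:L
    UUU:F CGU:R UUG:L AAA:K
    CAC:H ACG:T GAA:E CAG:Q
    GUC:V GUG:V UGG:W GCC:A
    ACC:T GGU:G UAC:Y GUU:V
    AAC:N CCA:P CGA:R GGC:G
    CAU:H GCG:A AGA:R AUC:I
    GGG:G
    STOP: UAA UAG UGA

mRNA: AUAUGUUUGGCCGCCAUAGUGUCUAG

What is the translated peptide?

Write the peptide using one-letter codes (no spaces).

start AUG at pos 2
pos 2: AUG -> M; peptide=M
pos 5: UUU -> F; peptide=MF
pos 8: GGC -> G; peptide=MFG
pos 11: CGC -> R; peptide=MFGR
pos 14: CAU -> H; peptide=MFGRH
pos 17: AGU -> S; peptide=MFGRHS
pos 20: GUC -> V; peptide=MFGRHSV
pos 23: UAG -> STOP

Answer: MFGRHSV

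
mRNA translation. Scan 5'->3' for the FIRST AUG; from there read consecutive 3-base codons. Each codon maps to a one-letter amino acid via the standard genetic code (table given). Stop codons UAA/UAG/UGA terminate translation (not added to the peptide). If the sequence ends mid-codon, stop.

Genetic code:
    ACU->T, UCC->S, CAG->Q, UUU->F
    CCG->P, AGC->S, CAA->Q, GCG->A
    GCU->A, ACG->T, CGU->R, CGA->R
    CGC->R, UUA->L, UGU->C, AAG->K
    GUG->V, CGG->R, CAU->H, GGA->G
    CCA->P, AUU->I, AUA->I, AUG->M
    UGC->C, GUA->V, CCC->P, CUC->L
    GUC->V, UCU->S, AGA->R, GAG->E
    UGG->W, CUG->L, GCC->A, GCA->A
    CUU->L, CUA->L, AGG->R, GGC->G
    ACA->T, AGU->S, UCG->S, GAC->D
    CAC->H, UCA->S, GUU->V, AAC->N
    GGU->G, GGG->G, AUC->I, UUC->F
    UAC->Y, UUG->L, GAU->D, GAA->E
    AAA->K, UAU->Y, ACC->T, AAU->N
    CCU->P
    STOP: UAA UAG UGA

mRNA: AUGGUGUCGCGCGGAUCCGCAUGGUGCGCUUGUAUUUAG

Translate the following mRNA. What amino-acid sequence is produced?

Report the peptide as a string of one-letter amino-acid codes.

start AUG at pos 0
pos 0: AUG -> M; peptide=M
pos 3: GUG -> V; peptide=MV
pos 6: UCG -> S; peptide=MVS
pos 9: CGC -> R; peptide=MVSR
pos 12: GGA -> G; peptide=MVSRG
pos 15: UCC -> S; peptide=MVSRGS
pos 18: GCA -> A; peptide=MVSRGSA
pos 21: UGG -> W; peptide=MVSRGSAW
pos 24: UGC -> C; peptide=MVSRGSAWC
pos 27: GCU -> A; peptide=MVSRGSAWCA
pos 30: UGU -> C; peptide=MVSRGSAWCAC
pos 33: AUU -> I; peptide=MVSRGSAWCACI
pos 36: UAG -> STOP

Answer: MVSRGSAWCACI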